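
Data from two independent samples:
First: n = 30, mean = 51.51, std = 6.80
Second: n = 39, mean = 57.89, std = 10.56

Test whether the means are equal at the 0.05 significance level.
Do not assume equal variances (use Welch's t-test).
Welch's two-sample t-test:
H₀: μ₁ = μ₂
H₁: μ₁ ≠ μ₂
s₁²/n₁ = 6.80²/30 = 1.5413,  s₂²/n₂ = 10.56²/39 = 2.8593
SE = √(s₁²/n₁ + s₂²/n₂) = √(1.5413 + 2.8593) = 2.0978
df (Welch-Satterthwaite) = (s₁²/n₁ + s₂²/n₂)² / [(s₁²/n₁)²/(n₁-1) + (s₂²/n₂)²/(n₂-1)] ≈ 65.19
t = (x̄₁ - x̄₂) / SE = (51.51 - 57.89) / 2.0978 = -6.38 / 2.0978 = -3.041
p-value = 0.0034

Since p-value < α = 0.05, we reject H₀.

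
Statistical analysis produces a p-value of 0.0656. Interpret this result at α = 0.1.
Since p = 0.0656 < α = 0.1, reject H₀.
There is sufficient evidence to reject the null hypothesis; the result is statistically significant at the 0.1 level.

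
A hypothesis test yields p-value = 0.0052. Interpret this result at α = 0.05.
Since p = 0.0052 < α = 0.05, reject H₀.
There is sufficient evidence to reject the null hypothesis; the result is statistically significant at the 0.05 level.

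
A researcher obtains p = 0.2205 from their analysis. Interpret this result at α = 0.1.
Since p = 0.2205 > α = 0.1, fail to reject H₀.
There is insufficient evidence to reject the null hypothesis; the result is not statistically significant at the 0.1 level.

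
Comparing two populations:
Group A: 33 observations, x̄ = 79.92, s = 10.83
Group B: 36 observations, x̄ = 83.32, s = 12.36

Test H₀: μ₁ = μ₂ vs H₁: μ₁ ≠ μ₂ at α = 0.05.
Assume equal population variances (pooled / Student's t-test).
Student's two-sample t-test (equal variances):
H₀: μ₁ = μ₂
H₁: μ₁ ≠ μ₂
df = n₁ + n₂ - 2 = 67
Pooled variance s_p² = [(n₁-1)s₁² + (n₂-1)s₂²] / (n₁ + n₂ - 2) = [(32)(10.83²) + (35)(12.36²)] / 67 = 135.8236
SE = √(s_p²(1/n₁ + 1/n₂)) = √(135.8236 × (1/33 + 1/36)) = 2.8087
t = (x̄₁ - x̄₂) / SE = (79.92 - 83.32) / 2.8087 = -3.40 / 2.8087 = -1.211
p-value = 0.2303

Since p-value > α = 0.05, we fail to reject H₀.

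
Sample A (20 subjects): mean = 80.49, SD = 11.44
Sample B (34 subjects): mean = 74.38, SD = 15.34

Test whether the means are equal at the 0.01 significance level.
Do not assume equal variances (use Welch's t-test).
Welch's two-sample t-test:
H₀: μ₁ = μ₂
H₁: μ₁ ≠ μ₂
s₁²/n₁ = 11.44²/20 = 6.5437,  s₂²/n₂ = 15.34²/34 = 6.9210
SE = √(s₁²/n₁ + s₂²/n₂) = √(6.5437 + 6.9210) = 3.6694
df (Welch-Satterthwaite) = (s₁²/n₁ + s₂²/n₂)² / [(s₁²/n₁)²/(n₁-1) + (s₂²/n₂)²/(n₂-1)] ≈ 48.93
t = (x̄₁ - x̄₂) / SE = (80.49 - 74.38) / 3.6694 = 6.11 / 3.6694 = 1.665
p-value = 0.1023

Since p-value > α = 0.01, we fail to reject H₀.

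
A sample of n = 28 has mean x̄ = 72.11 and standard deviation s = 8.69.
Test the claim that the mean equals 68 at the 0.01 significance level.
One-sample t-test:
H₀: μ = 68
H₁: μ ≠ 68
df = n - 1 = 27
t = (x̄ - μ₀) / (s/√n) = (72.11 - 68) / (8.69/√28) = 2.503
p-value = 0.0187

Since p-value > α = 0.01, we fail to reject H₀.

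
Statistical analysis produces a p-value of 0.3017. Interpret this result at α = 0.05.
Since p = 0.3017 > α = 0.05, fail to reject H₀.
There is insufficient evidence to reject the null hypothesis; the result is not statistically significant at the 0.05 level.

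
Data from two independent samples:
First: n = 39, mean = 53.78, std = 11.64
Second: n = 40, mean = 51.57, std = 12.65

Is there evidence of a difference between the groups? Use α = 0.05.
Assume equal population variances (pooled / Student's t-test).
Student's two-sample t-test (equal variances):
H₀: μ₁ = μ₂
H₁: μ₁ ≠ μ₂
df = n₁ + n₂ - 2 = 77
Pooled variance s_p² = [(n₁-1)s₁² + (n₂-1)s₂²] / (n₁ + n₂ - 2) = [(38)(11.64²) + (39)(12.65²)] / 77 = 147.9154
SE = √(s_p²(1/n₁ + 1/n₂)) = √(147.9154 × (1/39 + 1/40)) = 2.7369
t = (x̄₁ - x̄₂) / SE = (53.78 - 51.57) / 2.7369 = 2.21 / 2.7369 = 0.807
p-value = 0.4219

Since p-value > α = 0.05, we fail to reject H₀.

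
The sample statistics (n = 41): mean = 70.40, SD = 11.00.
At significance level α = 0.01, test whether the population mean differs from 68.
One-sample t-test:
H₀: μ = 68
H₁: μ ≠ 68
df = n - 1 = 40
t = (x̄ - μ₀) / (s/√n) = (70.40 - 68) / (11.00/√41) = 1.397
p-value = 0.1701

Since p-value > α = 0.01, we fail to reject H₀.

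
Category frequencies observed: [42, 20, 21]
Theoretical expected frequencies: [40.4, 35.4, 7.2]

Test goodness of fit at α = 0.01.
Chi-square goodness of fit test:
H₀: observed counts match expected distribution
H₁: observed counts differ from expected distribution
df = k - 1 = 2
χ² = Σ(O - E)²/E
   = (42 - 40.4)²/40.4 + (20 - 35.4)²/35.4 + (21 - 7.2)²/7.2
   = 0.063 + 6.699 + 26.450
   = 33.21
p-value < 0.0001

Since p-value < α = 0.01, we reject H₀.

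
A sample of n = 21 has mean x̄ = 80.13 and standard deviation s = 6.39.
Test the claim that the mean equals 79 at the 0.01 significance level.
One-sample t-test:
H₀: μ = 79
H₁: μ ≠ 79
df = n - 1 = 20
t = (x̄ - μ₀) / (s/√n) = (80.13 - 79) / (6.39/√21) = 0.810
p-value = 0.4273

Since p-value > α = 0.01, we fail to reject H₀.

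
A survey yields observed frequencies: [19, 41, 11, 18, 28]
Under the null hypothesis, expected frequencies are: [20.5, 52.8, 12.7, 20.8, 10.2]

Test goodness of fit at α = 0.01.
Chi-square goodness of fit test:
H₀: observed counts match expected distribution
H₁: observed counts differ from expected distribution
df = k - 1 = 4
χ² = Σ(O - E)²/E
   = (19 - 20.5)²/20.5 + (41 - 52.8)²/52.8 + (11 - 12.7)²/12.7 + (18 - 20.8)²/20.8 + (28 - 10.2)²/10.2
   = 0.110 + 2.637 + 0.228 + 0.377 + 31.063
   = 34.41
p-value < 0.0001

Since p-value < α = 0.01, we reject H₀.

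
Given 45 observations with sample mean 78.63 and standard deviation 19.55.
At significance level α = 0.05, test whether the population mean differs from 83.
One-sample t-test:
H₀: μ = 83
H₁: μ ≠ 83
df = n - 1 = 44
t = (x̄ - μ₀) / (s/√n) = (78.63 - 83) / (19.55/√45) = -1.499
p-value = 0.1409

Since p-value > α = 0.05, we fail to reject H₀.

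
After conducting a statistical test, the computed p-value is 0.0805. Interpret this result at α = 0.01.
Since p = 0.0805 > α = 0.01, fail to reject H₀.
There is insufficient evidence to reject the null hypothesis; the result is not statistically significant at the 0.01 level.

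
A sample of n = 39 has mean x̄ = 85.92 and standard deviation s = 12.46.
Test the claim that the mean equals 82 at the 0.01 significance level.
One-sample t-test:
H₀: μ = 82
H₁: μ ≠ 82
df = n - 1 = 38
t = (x̄ - μ₀) / (s/√n) = (85.92 - 82) / (12.46/√39) = 1.965
p-value = 0.0568

Since p-value > α = 0.01, we fail to reject H₀.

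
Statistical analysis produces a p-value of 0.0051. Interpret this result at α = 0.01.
Since p = 0.0051 < α = 0.01, reject H₀.
There is sufficient evidence to reject the null hypothesis; the result is statistically significant at the 0.01 level.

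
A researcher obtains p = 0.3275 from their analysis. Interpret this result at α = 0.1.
Since p = 0.3275 > α = 0.1, fail to reject H₀.
There is insufficient evidence to reject the null hypothesis; the result is not statistically significant at the 0.1 level.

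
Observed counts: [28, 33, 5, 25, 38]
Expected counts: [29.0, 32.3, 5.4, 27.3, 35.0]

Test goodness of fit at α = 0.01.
Chi-square goodness of fit test:
H₀: observed counts match expected distribution
H₁: observed counts differ from expected distribution
df = k - 1 = 4
χ² = Σ(O - E)²/E
   = (28 - 29.0)²/29.0 + (33 - 32.3)²/32.3 + (5 - 5.4)²/5.4 + (25 - 27.3)²/27.3 + (38 - 35.0)²/35.0
   = 0.034 + 0.015 + 0.030 + 0.194 + 0.257
   = 0.53
p-value = 0.9705

Since p-value > α = 0.01, we fail to reject H₀.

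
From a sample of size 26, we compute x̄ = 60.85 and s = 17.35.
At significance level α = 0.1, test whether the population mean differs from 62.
One-sample t-test:
H₀: μ = 62
H₁: μ ≠ 62
df = n - 1 = 25
t = (x̄ - μ₀) / (s/√n) = (60.85 - 62) / (17.35/√26) = -0.338
p-value = 0.7382

Since p-value > α = 0.1, we fail to reject H₀.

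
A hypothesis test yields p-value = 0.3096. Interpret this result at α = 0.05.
Since p = 0.3096 > α = 0.05, fail to reject H₀.
There is insufficient evidence to reject the null hypothesis; the result is not statistically significant at the 0.05 level.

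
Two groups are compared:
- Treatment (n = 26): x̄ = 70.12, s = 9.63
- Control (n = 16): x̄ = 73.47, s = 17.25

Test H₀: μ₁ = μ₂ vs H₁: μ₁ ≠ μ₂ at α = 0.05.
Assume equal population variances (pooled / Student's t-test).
Student's two-sample t-test (equal variances):
H₀: μ₁ = μ₂
H₁: μ₁ ≠ μ₂
df = n₁ + n₂ - 2 = 40
Pooled variance s_p² = [(n₁-1)s₁² + (n₂-1)s₂²] / (n₁ + n₂ - 2) = [(25)(9.63²) + (15)(17.25²)] / 40 = 169.5465
SE = √(s_p²(1/n₁ + 1/n₂)) = √(169.5465 × (1/26 + 1/16)) = 4.1374
t = (x̄₁ - x̄₂) / SE = (70.12 - 73.47) / 4.1374 = -3.35 / 4.1374 = -0.810
p-value = 0.4229

Since p-value > α = 0.05, we fail to reject H₀.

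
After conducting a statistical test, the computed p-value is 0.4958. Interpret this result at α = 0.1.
Since p = 0.4958 > α = 0.1, fail to reject H₀.
There is insufficient evidence to reject the null hypothesis; the result is not statistically significant at the 0.1 level.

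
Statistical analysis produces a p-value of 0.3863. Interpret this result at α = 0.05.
Since p = 0.3863 > α = 0.05, fail to reject H₀.
There is insufficient evidence to reject the null hypothesis; the result is not statistically significant at the 0.05 level.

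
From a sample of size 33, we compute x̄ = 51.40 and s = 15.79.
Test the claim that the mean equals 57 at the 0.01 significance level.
One-sample t-test:
H₀: μ = 57
H₁: μ ≠ 57
df = n - 1 = 32
t = (x̄ - μ₀) / (s/√n) = (51.40 - 57) / (15.79/√33) = -2.037
p-value = 0.0500

Since p-value > α = 0.01, we fail to reject H₀.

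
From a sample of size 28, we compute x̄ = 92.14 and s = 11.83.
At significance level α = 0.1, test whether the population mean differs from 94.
One-sample t-test:
H₀: μ = 94
H₁: μ ≠ 94
df = n - 1 = 27
t = (x̄ - μ₀) / (s/√n) = (92.14 - 94) / (11.83/√28) = -0.832
p-value = 0.4127

Since p-value > α = 0.1, we fail to reject H₀.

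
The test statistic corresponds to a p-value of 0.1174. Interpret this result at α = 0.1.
Since p = 0.1174 > α = 0.1, fail to reject H₀.
There is insufficient evidence to reject the null hypothesis; the result is not statistically significant at the 0.1 level.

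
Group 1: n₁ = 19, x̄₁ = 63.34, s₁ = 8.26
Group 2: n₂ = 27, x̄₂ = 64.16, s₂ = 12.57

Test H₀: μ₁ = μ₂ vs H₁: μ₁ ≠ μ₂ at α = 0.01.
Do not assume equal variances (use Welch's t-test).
Welch's two-sample t-test:
H₀: μ₁ = μ₂
H₁: μ₁ ≠ μ₂
s₁²/n₁ = 8.26²/19 = 3.5909,  s₂²/n₂ = 12.57²/27 = 5.8520
SE = √(s₁²/n₁ + s₂²/n₂) = √(3.5909 + 5.8520) = 3.0729
df (Welch-Satterthwaite) = (s₁²/n₁ + s₂²/n₂)² / [(s₁²/n₁)²/(n₁-1) + (s₂²/n₂)²/(n₂-1)] ≈ 43.85
t = (x̄₁ - x̄₂) / SE = (63.34 - 64.16) / 3.0729 = -0.82 / 3.0729 = -0.267
p-value = 0.7908

Since p-value > α = 0.01, we fail to reject H₀.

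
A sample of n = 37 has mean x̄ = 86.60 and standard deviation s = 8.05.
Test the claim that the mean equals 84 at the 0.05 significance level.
One-sample t-test:
H₀: μ = 84
H₁: μ ≠ 84
df = n - 1 = 36
t = (x̄ - μ₀) / (s/√n) = (86.60 - 84) / (8.05/√37) = 1.965
p-value = 0.0572

Since p-value > α = 0.05, we fail to reject H₀.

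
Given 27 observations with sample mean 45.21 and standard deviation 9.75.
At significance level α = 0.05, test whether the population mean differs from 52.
One-sample t-test:
H₀: μ = 52
H₁: μ ≠ 52
df = n - 1 = 26
t = (x̄ - μ₀) / (s/√n) = (45.21 - 52) / (9.75/√27) = -3.619
p-value = 0.0013

Since p-value < α = 0.05, we reject H₀.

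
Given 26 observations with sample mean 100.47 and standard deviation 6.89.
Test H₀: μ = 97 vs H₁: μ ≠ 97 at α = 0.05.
One-sample t-test:
H₀: μ = 97
H₁: μ ≠ 97
df = n - 1 = 25
t = (x̄ - μ₀) / (s/√n) = (100.47 - 97) / (6.89/√26) = 2.568
p-value = 0.0166

Since p-value < α = 0.05, we reject H₀.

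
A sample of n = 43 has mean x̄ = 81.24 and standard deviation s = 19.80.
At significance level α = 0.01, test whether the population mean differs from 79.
One-sample t-test:
H₀: μ = 79
H₁: μ ≠ 79
df = n - 1 = 42
t = (x̄ - μ₀) / (s/√n) = (81.24 - 79) / (19.80/√43) = 0.742
p-value = 0.4623

Since p-value > α = 0.01, we fail to reject H₀.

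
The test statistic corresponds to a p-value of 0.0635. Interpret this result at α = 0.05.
Since p = 0.0635 > α = 0.05, fail to reject H₀.
There is insufficient evidence to reject the null hypothesis; the result is not statistically significant at the 0.05 level.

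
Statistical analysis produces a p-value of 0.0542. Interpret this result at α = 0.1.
Since p = 0.0542 < α = 0.1, reject H₀.
There is sufficient evidence to reject the null hypothesis; the result is statistically significant at the 0.1 level.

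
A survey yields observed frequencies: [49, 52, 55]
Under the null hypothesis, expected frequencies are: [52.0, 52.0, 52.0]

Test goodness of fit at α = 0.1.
Chi-square goodness of fit test:
H₀: observed counts match expected distribution
H₁: observed counts differ from expected distribution
df = k - 1 = 2
χ² = Σ(O - E)²/E
   = (49 - 52.0)²/52.0 + (52 - 52.0)²/52.0 + (55 - 52.0)²/52.0
   = 0.173 + 0.000 + 0.173
   = 0.35
p-value = 0.8411

Since p-value > α = 0.1, we fail to reject H₀.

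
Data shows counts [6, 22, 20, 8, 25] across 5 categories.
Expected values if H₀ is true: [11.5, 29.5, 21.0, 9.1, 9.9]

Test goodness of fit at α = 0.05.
Chi-square goodness of fit test:
H₀: observed counts match expected distribution
H₁: observed counts differ from expected distribution
df = k - 1 = 4
χ² = Σ(O - E)²/E
   = (6 - 11.5)²/11.5 + (22 - 29.5)²/29.5 + (20 - 21.0)²/21.0 + (8 - 9.1)²/9.1 + (25 - 9.9)²/9.9
   = 2.630 + 1.907 + 0.048 + 0.133 + 23.031
   = 27.75
p-value < 0.0001

Since p-value < α = 0.05, we reject H₀.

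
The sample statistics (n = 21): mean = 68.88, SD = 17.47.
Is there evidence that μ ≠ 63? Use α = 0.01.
One-sample t-test:
H₀: μ = 63
H₁: μ ≠ 63
df = n - 1 = 20
t = (x̄ - μ₀) / (s/√n) = (68.88 - 63) / (17.47/√21) = 1.542
p-value = 0.1387

Since p-value > α = 0.01, we fail to reject H₀.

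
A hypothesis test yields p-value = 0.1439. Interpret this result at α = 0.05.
Since p = 0.1439 > α = 0.05, fail to reject H₀.
There is insufficient evidence to reject the null hypothesis; the result is not statistically significant at the 0.05 level.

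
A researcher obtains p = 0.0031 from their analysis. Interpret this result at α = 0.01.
Since p = 0.0031 < α = 0.01, reject H₀.
There is sufficient evidence to reject the null hypothesis; the result is statistically significant at the 0.01 level.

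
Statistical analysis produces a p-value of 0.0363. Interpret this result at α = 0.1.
Since p = 0.0363 < α = 0.1, reject H₀.
There is sufficient evidence to reject the null hypothesis; the result is statistically significant at the 0.1 level.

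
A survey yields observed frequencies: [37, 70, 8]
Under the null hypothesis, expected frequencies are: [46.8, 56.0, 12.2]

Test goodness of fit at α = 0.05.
Chi-square goodness of fit test:
H₀: observed counts match expected distribution
H₁: observed counts differ from expected distribution
df = k - 1 = 2
χ² = Σ(O - E)²/E
   = (37 - 46.8)²/46.8 + (70 - 56.0)²/56.0 + (8 - 12.2)²/12.2
   = 2.052 + 3.500 + 1.446
   = 7.00
p-value = 0.0302

Since p-value < α = 0.05, we reject H₀.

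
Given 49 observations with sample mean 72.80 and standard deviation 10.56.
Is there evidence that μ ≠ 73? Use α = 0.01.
One-sample t-test:
H₀: μ = 73
H₁: μ ≠ 73
df = n - 1 = 48
t = (x̄ - μ₀) / (s/√n) = (72.80 - 73) / (10.56/√49) = -0.133
p-value = 0.8951

Since p-value > α = 0.01, we fail to reject H₀.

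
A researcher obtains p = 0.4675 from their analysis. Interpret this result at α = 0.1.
Since p = 0.4675 > α = 0.1, fail to reject H₀.
There is insufficient evidence to reject the null hypothesis; the result is not statistically significant at the 0.1 level.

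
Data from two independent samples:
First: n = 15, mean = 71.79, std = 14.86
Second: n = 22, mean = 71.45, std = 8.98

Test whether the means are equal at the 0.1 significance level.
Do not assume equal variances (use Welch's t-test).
Welch's two-sample t-test:
H₀: μ₁ = μ₂
H₁: μ₁ ≠ μ₂
s₁²/n₁ = 14.86²/15 = 14.7213,  s₂²/n₂ = 8.98²/22 = 3.6655
SE = √(s₁²/n₁ + s₂²/n₂) = √(14.7213 + 3.6655) = 4.2880
df (Welch-Satterthwaite) = (s₁²/n₁ + s₂²/n₂)² / [(s₁²/n₁)²/(n₁-1) + (s₂²/n₂)²/(n₂-1)] ≈ 20.97
t = (x̄₁ - x̄₂) / SE = (71.79 - 71.45) / 4.2880 = 0.34 / 4.2880 = 0.079
p-value = 0.9376

Since p-value > α = 0.1, we fail to reject H₀.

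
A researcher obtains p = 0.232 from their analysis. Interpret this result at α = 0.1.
Since p = 0.232 > α = 0.1, fail to reject H₀.
There is insufficient evidence to reject the null hypothesis; the result is not statistically significant at the 0.1 level.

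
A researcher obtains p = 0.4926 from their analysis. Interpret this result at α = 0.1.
Since p = 0.4926 > α = 0.1, fail to reject H₀.
There is insufficient evidence to reject the null hypothesis; the result is not statistically significant at the 0.1 level.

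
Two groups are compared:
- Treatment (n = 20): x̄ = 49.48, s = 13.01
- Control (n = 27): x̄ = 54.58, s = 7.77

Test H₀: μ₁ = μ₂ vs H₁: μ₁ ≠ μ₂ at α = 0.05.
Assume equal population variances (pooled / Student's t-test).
Student's two-sample t-test (equal variances):
H₀: μ₁ = μ₂
H₁: μ₁ ≠ μ₂
df = n₁ + n₂ - 2 = 45
Pooled variance s_p² = [(n₁-1)s₁² + (n₂-1)s₂²] / (n₁ + n₂ - 2) = [(19)(13.01²) + (26)(7.77²)] / 45 = 106.3475
SE = √(s_p²(1/n₁ + 1/n₂)) = √(106.3475 × (1/20 + 1/27)) = 3.0424
t = (x̄₁ - x̄₂) / SE = (49.48 - 54.58) / 3.0424 = -5.10 / 3.0424 = -1.676
p-value = 0.1006

Since p-value > α = 0.05, we fail to reject H₀.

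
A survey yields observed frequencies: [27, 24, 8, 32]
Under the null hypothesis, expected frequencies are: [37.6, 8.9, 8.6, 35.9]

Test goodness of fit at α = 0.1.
Chi-square goodness of fit test:
H₀: observed counts match expected distribution
H₁: observed counts differ from expected distribution
df = k - 1 = 3
χ² = Σ(O - E)²/E
   = (27 - 37.6)²/37.6 + (24 - 8.9)²/8.9 + (8 - 8.6)²/8.6 + (32 - 35.9)²/35.9
   = 2.988 + 25.619 + 0.042 + 0.424
   = 29.07
p-value < 0.0001

Since p-value < α = 0.1, we reject H₀.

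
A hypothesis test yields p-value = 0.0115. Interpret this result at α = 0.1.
Since p = 0.0115 < α = 0.1, reject H₀.
There is sufficient evidence to reject the null hypothesis; the result is statistically significant at the 0.1 level.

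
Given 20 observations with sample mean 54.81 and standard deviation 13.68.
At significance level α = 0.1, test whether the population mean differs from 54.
One-sample t-test:
H₀: μ = 54
H₁: μ ≠ 54
df = n - 1 = 19
t = (x̄ - μ₀) / (s/√n) = (54.81 - 54) / (13.68/√20) = 0.265
p-value = 0.7940

Since p-value > α = 0.1, we fail to reject H₀.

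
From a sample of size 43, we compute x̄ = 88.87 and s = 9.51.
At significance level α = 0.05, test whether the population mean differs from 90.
One-sample t-test:
H₀: μ = 90
H₁: μ ≠ 90
df = n - 1 = 42
t = (x̄ - μ₀) / (s/√n) = (88.87 - 90) / (9.51/√43) = -0.779
p-value = 0.4402

Since p-value > α = 0.05, we fail to reject H₀.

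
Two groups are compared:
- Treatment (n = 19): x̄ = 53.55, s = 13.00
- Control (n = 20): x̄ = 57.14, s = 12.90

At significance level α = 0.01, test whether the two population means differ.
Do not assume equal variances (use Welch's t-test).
Welch's two-sample t-test:
H₀: μ₁ = μ₂
H₁: μ₁ ≠ μ₂
s₁²/n₁ = 13.00²/19 = 8.8947,  s₂²/n₂ = 12.90²/20 = 8.3205
SE = √(s₁²/n₁ + s₂²/n₂) = √(8.8947 + 8.3205) = 4.1491
df (Welch-Satterthwaite) = (s₁²/n₁ + s₂²/n₂)² / [(s₁²/n₁)²/(n₁-1) + (s₂²/n₂)²/(n₂-1)] ≈ 36.87
t = (x̄₁ - x̄₂) / SE = (53.55 - 57.14) / 4.1491 = -3.59 / 4.1491 = -0.865
p-value = 0.3925

Since p-value > α = 0.01, we fail to reject H₀.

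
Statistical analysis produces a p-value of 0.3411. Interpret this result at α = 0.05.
Since p = 0.3411 > α = 0.05, fail to reject H₀.
There is insufficient evidence to reject the null hypothesis; the result is not statistically significant at the 0.05 level.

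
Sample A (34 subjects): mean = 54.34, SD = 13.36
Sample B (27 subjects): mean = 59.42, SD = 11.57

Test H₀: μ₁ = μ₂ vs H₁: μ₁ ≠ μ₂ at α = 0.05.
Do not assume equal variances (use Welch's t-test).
Welch's two-sample t-test:
H₀: μ₁ = μ₂
H₁: μ₁ ≠ μ₂
s₁²/n₁ = 13.36²/34 = 5.2497,  s₂²/n₂ = 11.57²/27 = 4.9580
SE = √(s₁²/n₁ + s₂²/n₂) = √(5.2497 + 4.9580) = 3.1949
df (Welch-Satterthwaite) = (s₁²/n₁ + s₂²/n₂)² / [(s₁²/n₁)²/(n₁-1) + (s₂²/n₂)²/(n₂-1)] ≈ 58.52
t = (x̄₁ - x̄₂) / SE = (54.34 - 59.42) / 3.1949 = -5.08 / 3.1949 = -1.590
p-value = 0.1172

Since p-value > α = 0.05, we fail to reject H₀.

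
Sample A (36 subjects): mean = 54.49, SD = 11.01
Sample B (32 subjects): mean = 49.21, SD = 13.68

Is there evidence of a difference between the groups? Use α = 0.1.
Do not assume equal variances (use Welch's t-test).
Welch's two-sample t-test:
H₀: μ₁ = μ₂
H₁: μ₁ ≠ μ₂
s₁²/n₁ = 11.01²/36 = 3.3672,  s₂²/n₂ = 13.68²/32 = 5.8482
SE = √(s₁²/n₁ + s₂²/n₂) = √(3.3672 + 5.8482) = 3.0357
df (Welch-Satterthwaite) = (s₁²/n₁ + s₂²/n₂)² / [(s₁²/n₁)²/(n₁-1) + (s₂²/n₂)²/(n₂-1)] ≈ 59.50
t = (x̄₁ - x̄₂) / SE = (54.49 - 49.21) / 3.0357 = 5.28 / 3.0357 = 1.739
p-value = 0.0872

Since p-value < α = 0.1, we reject H₀.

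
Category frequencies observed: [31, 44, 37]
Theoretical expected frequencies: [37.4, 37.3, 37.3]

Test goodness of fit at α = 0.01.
Chi-square goodness of fit test:
H₀: observed counts match expected distribution
H₁: observed counts differ from expected distribution
df = k - 1 = 2
χ² = Σ(O - E)²/E
   = (31 - 37.4)²/37.4 + (44 - 37.3)²/37.3 + (37 - 37.3)²/37.3
   = 1.095 + 1.203 + 0.002
   = 2.30
p-value = 0.3165

Since p-value > α = 0.01, we fail to reject H₀.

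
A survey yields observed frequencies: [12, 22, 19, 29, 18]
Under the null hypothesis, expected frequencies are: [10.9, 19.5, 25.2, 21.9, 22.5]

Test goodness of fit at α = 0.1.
Chi-square goodness of fit test:
H₀: observed counts match expected distribution
H₁: observed counts differ from expected distribution
df = k - 1 = 4
χ² = Σ(O - E)²/E
   = (12 - 10.9)²/10.9 + (22 - 19.5)²/19.5 + (19 - 25.2)²/25.2 + (29 - 21.9)²/21.9 + (18 - 22.5)²/22.5
   = 0.111 + 0.321 + 1.525 + 2.302 + 0.900
   = 5.16
p-value = 0.2714

Since p-value > α = 0.1, we fail to reject H₀.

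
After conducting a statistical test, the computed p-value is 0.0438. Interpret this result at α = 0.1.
Since p = 0.0438 < α = 0.1, reject H₀.
There is sufficient evidence to reject the null hypothesis; the result is statistically significant at the 0.1 level.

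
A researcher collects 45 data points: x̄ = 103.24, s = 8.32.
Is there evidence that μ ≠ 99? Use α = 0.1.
One-sample t-test:
H₀: μ = 99
H₁: μ ≠ 99
df = n - 1 = 44
t = (x̄ - μ₀) / (s/√n) = (103.24 - 99) / (8.32/√45) = 3.419
p-value = 0.0014

Since p-value < α = 0.1, we reject H₀.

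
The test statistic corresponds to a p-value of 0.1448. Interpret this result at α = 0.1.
Since p = 0.1448 > α = 0.1, fail to reject H₀.
There is insufficient evidence to reject the null hypothesis; the result is not statistically significant at the 0.1 level.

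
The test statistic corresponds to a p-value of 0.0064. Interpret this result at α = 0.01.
Since p = 0.0064 < α = 0.01, reject H₀.
There is sufficient evidence to reject the null hypothesis; the result is statistically significant at the 0.01 level.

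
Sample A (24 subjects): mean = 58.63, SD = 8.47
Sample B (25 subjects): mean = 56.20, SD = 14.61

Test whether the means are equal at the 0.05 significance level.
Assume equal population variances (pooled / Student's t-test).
Student's two-sample t-test (equal variances):
H₀: μ₁ = μ₂
H₁: μ₁ ≠ μ₂
df = n₁ + n₂ - 2 = 47
Pooled variance s_p² = [(n₁-1)s₁² + (n₂-1)s₂²] / (n₁ + n₂ - 2) = [(23)(8.47²) + (24)(14.61²)] / 47 = 144.1041
SE = √(s_p²(1/n₁ + 1/n₂)) = √(144.1041 × (1/24 + 1/25)) = 3.4305
t = (x̄₁ - x̄₂) / SE = (58.63 - 56.20) / 3.4305 = 2.43 / 3.4305 = 0.708
p-value = 0.4822

Since p-value > α = 0.05, we fail to reject H₀.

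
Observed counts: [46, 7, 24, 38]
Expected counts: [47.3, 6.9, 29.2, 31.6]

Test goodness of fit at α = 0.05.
Chi-square goodness of fit test:
H₀: observed counts match expected distribution
H₁: observed counts differ from expected distribution
df = k - 1 = 3
χ² = Σ(O - E)²/E
   = (46 - 47.3)²/47.3 + (7 - 6.9)²/6.9 + (24 - 29.2)²/29.2 + (38 - 31.6)²/31.6
   = 0.036 + 0.001 + 0.926 + 1.296
   = 2.26
p-value = 0.5203

Since p-value > α = 0.05, we fail to reject H₀.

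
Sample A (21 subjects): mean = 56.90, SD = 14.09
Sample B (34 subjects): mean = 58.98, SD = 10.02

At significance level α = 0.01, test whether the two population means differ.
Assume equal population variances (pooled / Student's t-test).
Student's two-sample t-test (equal variances):
H₀: μ₁ = μ₂
H₁: μ₁ ≠ μ₂
df = n₁ + n₂ - 2 = 53
Pooled variance s_p² = [(n₁-1)s₁² + (n₂-1)s₂²] / (n₁ + n₂ - 2) = [(20)(14.09²) + (33)(10.02²)] / 53 = 137.4297
SE = √(s_p²(1/n₁ + 1/n₂)) = √(137.4297 × (1/21 + 1/34)) = 3.2537
t = (x̄₁ - x̄₂) / SE = (56.90 - 58.98) / 3.2537 = -2.08 / 3.2537 = -0.639
p-value = 0.5254

Since p-value > α = 0.01, we fail to reject H₀.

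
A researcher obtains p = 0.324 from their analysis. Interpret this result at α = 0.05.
Since p = 0.324 > α = 0.05, fail to reject H₀.
There is insufficient evidence to reject the null hypothesis; the result is not statistically significant at the 0.05 level.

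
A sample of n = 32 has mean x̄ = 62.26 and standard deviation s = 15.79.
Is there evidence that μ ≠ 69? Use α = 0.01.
One-sample t-test:
H₀: μ = 69
H₁: μ ≠ 69
df = n - 1 = 31
t = (x̄ - μ₀) / (s/√n) = (62.26 - 69) / (15.79/√32) = -2.415
p-value = 0.0218

Since p-value > α = 0.01, we fail to reject H₀.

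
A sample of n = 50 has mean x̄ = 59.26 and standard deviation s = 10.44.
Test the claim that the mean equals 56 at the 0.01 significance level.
One-sample t-test:
H₀: μ = 56
H₁: μ ≠ 56
df = n - 1 = 49
t = (x̄ - μ₀) / (s/√n) = (59.26 - 56) / (10.44/√50) = 2.208
p-value = 0.0320

Since p-value > α = 0.01, we fail to reject H₀.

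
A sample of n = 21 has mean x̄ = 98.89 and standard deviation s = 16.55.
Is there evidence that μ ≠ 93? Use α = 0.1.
One-sample t-test:
H₀: μ = 93
H₁: μ ≠ 93
df = n - 1 = 20
t = (x̄ - μ₀) / (s/√n) = (98.89 - 93) / (16.55/√21) = 1.631
p-value = 0.1186

Since p-value > α = 0.1, we fail to reject H₀.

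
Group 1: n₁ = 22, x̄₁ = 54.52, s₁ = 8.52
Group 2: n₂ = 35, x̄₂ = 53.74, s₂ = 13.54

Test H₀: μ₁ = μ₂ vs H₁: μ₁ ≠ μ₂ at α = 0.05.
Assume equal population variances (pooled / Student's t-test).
Student's two-sample t-test (equal variances):
H₀: μ₁ = μ₂
H₁: μ₁ ≠ μ₂
df = n₁ + n₂ - 2 = 55
Pooled variance s_p² = [(n₁-1)s₁² + (n₂-1)s₂²] / (n₁ + n₂ - 2) = [(21)(8.52²) + (34)(13.54²)] / 55 = 141.0486
SE = √(s_p²(1/n₁ + 1/n₂)) = √(141.0486 × (1/22 + 1/35)) = 3.2313
t = (x̄₁ - x̄₂) / SE = (54.52 - 53.74) / 3.2313 = 0.78 / 3.2313 = 0.241
p-value = 0.8102

Since p-value > α = 0.05, we fail to reject H₀.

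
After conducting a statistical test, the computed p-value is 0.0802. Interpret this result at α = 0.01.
Since p = 0.0802 > α = 0.01, fail to reject H₀.
There is insufficient evidence to reject the null hypothesis; the result is not statistically significant at the 0.01 level.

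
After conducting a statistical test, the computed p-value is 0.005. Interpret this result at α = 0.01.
Since p = 0.005 < α = 0.01, reject H₀.
There is sufficient evidence to reject the null hypothesis; the result is statistically significant at the 0.01 level.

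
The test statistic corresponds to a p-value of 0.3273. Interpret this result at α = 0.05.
Since p = 0.3273 > α = 0.05, fail to reject H₀.
There is insufficient evidence to reject the null hypothesis; the result is not statistically significant at the 0.05 level.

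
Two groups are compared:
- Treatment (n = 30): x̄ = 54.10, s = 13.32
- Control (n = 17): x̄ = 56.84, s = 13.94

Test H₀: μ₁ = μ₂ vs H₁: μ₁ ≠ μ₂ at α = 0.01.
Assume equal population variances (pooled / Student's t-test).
Student's two-sample t-test (equal variances):
H₀: μ₁ = μ₂
H₁: μ₁ ≠ μ₂
df = n₁ + n₂ - 2 = 45
Pooled variance s_p² = [(n₁-1)s₁² + (n₂-1)s₂²] / (n₁ + n₂ - 2) = [(29)(13.32²) + (16)(13.94²)] / 45 = 183.4317
SE = √(s_p²(1/n₁ + 1/n₂)) = √(183.4317 × (1/30 + 1/17)) = 4.1115
t = (x̄₁ - x̄₂) / SE = (54.10 - 56.84) / 4.1115 = -2.74 / 4.1115 = -0.666
p-value = 0.5085

Since p-value > α = 0.01, we fail to reject H₀.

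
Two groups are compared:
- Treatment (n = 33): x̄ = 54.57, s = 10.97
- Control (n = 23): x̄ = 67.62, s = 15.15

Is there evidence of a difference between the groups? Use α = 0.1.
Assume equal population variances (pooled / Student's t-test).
Student's two-sample t-test (equal variances):
H₀: μ₁ = μ₂
H₁: μ₁ ≠ μ₂
df = n₁ + n₂ - 2 = 54
Pooled variance s_p² = [(n₁-1)s₁² + (n₂-1)s₂²] / (n₁ + n₂ - 2) = [(32)(10.97²) + (22)(15.15²)] / 54 = 164.8223
SE = √(s_p²(1/n₁ + 1/n₂)) = √(164.8223 × (1/33 + 1/23)) = 3.4872
t = (x̄₁ - x̄₂) / SE = (54.57 - 67.62) / 3.4872 = -13.05 / 3.4872 = -3.742
p-value = 0.0004

Since p-value < α = 0.1, we reject H₀.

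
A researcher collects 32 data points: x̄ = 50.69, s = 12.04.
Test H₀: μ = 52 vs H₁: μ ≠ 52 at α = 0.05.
One-sample t-test:
H₀: μ = 52
H₁: μ ≠ 52
df = n - 1 = 31
t = (x̄ - μ₀) / (s/√n) = (50.69 - 52) / (12.04/√32) = -0.615
p-value = 0.5427

Since p-value > α = 0.05, we fail to reject H₀.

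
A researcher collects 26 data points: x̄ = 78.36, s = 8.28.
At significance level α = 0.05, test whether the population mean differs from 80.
One-sample t-test:
H₀: μ = 80
H₁: μ ≠ 80
df = n - 1 = 25
t = (x̄ - μ₀) / (s/√n) = (78.36 - 80) / (8.28/√26) = -1.010
p-value = 0.3222

Since p-value > α = 0.05, we fail to reject H₀.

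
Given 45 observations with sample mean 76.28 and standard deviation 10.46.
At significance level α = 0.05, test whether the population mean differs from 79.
One-sample t-test:
H₀: μ = 79
H₁: μ ≠ 79
df = n - 1 = 44
t = (x̄ - μ₀) / (s/√n) = (76.28 - 79) / (10.46/√45) = -1.744
p-value = 0.0881

Since p-value > α = 0.05, we fail to reject H₀.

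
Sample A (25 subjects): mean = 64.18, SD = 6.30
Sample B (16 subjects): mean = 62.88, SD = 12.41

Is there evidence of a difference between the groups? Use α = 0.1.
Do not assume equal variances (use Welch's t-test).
Welch's two-sample t-test:
H₀: μ₁ = μ₂
H₁: μ₁ ≠ μ₂
s₁²/n₁ = 6.30²/25 = 1.5876,  s₂²/n₂ = 12.41²/16 = 9.6255
SE = √(s₁²/n₁ + s₂²/n₂) = √(1.5876 + 9.6255) = 3.3486
df (Welch-Satterthwaite) = (s₁²/n₁ + s₂²/n₂)² / [(s₁²/n₁)²/(n₁-1) + (s₂²/n₂)²/(n₂-1)] ≈ 20.02
t = (x̄₁ - x̄₂) / SE = (64.18 - 62.88) / 3.3486 = 1.30 / 3.3486 = 0.388
p-value = 0.7019

Since p-value > α = 0.1, we fail to reject H₀.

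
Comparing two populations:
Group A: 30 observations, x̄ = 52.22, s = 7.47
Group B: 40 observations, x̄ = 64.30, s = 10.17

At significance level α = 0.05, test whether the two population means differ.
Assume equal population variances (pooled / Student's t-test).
Student's two-sample t-test (equal variances):
H₀: μ₁ = μ₂
H₁: μ₁ ≠ μ₂
df = n₁ + n₂ - 2 = 68
Pooled variance s_p² = [(n₁-1)s₁² + (n₂-1)s₂²] / (n₁ + n₂ - 2) = [(29)(7.47²) + (39)(10.17²)] / 68 = 83.1170
SE = √(s_p²(1/n₁ + 1/n₂)) = √(83.1170 × (1/30 + 1/40)) = 2.2019
t = (x̄₁ - x̄₂) / SE = (52.22 - 64.30) / 2.2019 = -12.08 / 2.2019 = -5.486
p-value < 0.0001

Since p-value < α = 0.05, we reject H₀.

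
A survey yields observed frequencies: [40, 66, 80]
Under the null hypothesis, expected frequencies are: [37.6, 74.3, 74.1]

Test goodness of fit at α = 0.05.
Chi-square goodness of fit test:
H₀: observed counts match expected distribution
H₁: observed counts differ from expected distribution
df = k - 1 = 2
χ² = Σ(O - E)²/E
   = (40 - 37.6)²/37.6 + (66 - 74.3)²/74.3 + (80 - 74.1)²/74.1
   = 0.153 + 0.927 + 0.470
   = 1.55
p-value = 0.4607

Since p-value > α = 0.05, we fail to reject H₀.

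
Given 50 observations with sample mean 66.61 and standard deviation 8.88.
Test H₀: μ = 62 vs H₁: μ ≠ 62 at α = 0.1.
One-sample t-test:
H₀: μ = 62
H₁: μ ≠ 62
df = n - 1 = 49
t = (x̄ - μ₀) / (s/√n) = (66.61 - 62) / (8.88/√50) = 3.671
p-value = 0.0006

Since p-value < α = 0.1, we reject H₀.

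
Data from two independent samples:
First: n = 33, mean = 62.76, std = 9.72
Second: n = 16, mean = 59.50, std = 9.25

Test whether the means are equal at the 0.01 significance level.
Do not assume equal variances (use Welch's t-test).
Welch's two-sample t-test:
H₀: μ₁ = μ₂
H₁: μ₁ ≠ μ₂
s₁²/n₁ = 9.72²/33 = 2.8630,  s₂²/n₂ = 9.25²/16 = 5.3477
SE = √(s₁²/n₁ + s₂²/n₂) = √(2.8630 + 5.3477) = 2.8654
df (Welch-Satterthwaite) = (s₁²/n₁ + s₂²/n₂)² / [(s₁²/n₁)²/(n₁-1) + (s₂²/n₂)²/(n₂-1)] ≈ 31.17
t = (x̄₁ - x̄₂) / SE = (62.76 - 59.50) / 2.8654 = 3.26 / 2.8654 = 1.138
p-value = 0.2639

Since p-value > α = 0.01, we fail to reject H₀.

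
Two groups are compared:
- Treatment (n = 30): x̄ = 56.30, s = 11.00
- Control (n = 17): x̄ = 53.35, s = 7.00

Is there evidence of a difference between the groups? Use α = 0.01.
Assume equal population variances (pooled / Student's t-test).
Student's two-sample t-test (equal variances):
H₀: μ₁ = μ₂
H₁: μ₁ ≠ μ₂
df = n₁ + n₂ - 2 = 45
Pooled variance s_p² = [(n₁-1)s₁² + (n₂-1)s₂²] / (n₁ + n₂ - 2) = [(29)(11.00²) + (16)(7.00²)] / 45 = 95.4000
SE = √(s_p²(1/n₁ + 1/n₂)) = √(95.4000 × (1/30 + 1/17)) = 2.9651
t = (x̄₁ - x̄₂) / SE = (56.30 - 53.35) / 2.9651 = 2.95 / 2.9651 = 0.995
p-value = 0.3251

Since p-value > α = 0.01, we fail to reject H₀.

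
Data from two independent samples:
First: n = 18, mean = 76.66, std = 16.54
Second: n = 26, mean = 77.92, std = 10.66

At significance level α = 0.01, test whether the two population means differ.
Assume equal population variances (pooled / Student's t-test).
Student's two-sample t-test (equal variances):
H₀: μ₁ = μ₂
H₁: μ₁ ≠ μ₂
df = n₁ + n₂ - 2 = 42
Pooled variance s_p² = [(n₁-1)s₁² + (n₂-1)s₂²] / (n₁ + n₂ - 2) = [(17)(16.54²) + (25)(10.66²)] / 42 = 178.3716
SE = √(s_p²(1/n₁ + 1/n₂)) = √(178.3716 × (1/18 + 1/26)) = 4.0951
t = (x̄₁ - x̄₂) / SE = (76.66 - 77.92) / 4.0951 = -1.26 / 4.0951 = -0.308
p-value = 0.7598

Since p-value > α = 0.01, we fail to reject H₀.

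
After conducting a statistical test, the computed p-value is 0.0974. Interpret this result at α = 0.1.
Since p = 0.0974 < α = 0.1, reject H₀.
There is sufficient evidence to reject the null hypothesis; the result is statistically significant at the 0.1 level.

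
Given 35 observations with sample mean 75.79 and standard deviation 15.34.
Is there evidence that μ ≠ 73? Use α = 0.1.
One-sample t-test:
H₀: μ = 73
H₁: μ ≠ 73
df = n - 1 = 34
t = (x̄ - μ₀) / (s/√n) = (75.79 - 73) / (15.34/√35) = 1.076
p-value = 0.2895

Since p-value > α = 0.1, we fail to reject H₀.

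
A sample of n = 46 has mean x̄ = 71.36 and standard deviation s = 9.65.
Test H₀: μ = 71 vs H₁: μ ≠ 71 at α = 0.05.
One-sample t-test:
H₀: μ = 71
H₁: μ ≠ 71
df = n - 1 = 45
t = (x̄ - μ₀) / (s/√n) = (71.36 - 71) / (9.65/√46) = 0.253
p-value = 0.8014

Since p-value > α = 0.05, we fail to reject H₀.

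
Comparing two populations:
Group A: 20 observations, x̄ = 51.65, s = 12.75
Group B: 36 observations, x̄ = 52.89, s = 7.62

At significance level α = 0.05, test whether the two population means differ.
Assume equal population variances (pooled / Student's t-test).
Student's two-sample t-test (equal variances):
H₀: μ₁ = μ₂
H₁: μ₁ ≠ μ₂
df = n₁ + n₂ - 2 = 54
Pooled variance s_p² = [(n₁-1)s₁² + (n₂-1)s₂²] / (n₁ + n₂ - 2) = [(19)(12.75²) + (35)(7.62²)] / 54 = 94.8323
SE = √(s_p²(1/n₁ + 1/n₂)) = √(94.8323 × (1/20 + 1/36)) = 2.7159
t = (x̄₁ - x̄₂) / SE = (51.65 - 52.89) / 2.7159 = -1.24 / 2.7159 = -0.457
p-value = 0.6498

Since p-value > α = 0.05, we fail to reject H₀.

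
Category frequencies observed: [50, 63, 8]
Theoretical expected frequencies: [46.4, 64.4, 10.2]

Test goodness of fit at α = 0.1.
Chi-square goodness of fit test:
H₀: observed counts match expected distribution
H₁: observed counts differ from expected distribution
df = k - 1 = 2
χ² = Σ(O - E)²/E
   = (50 - 46.4)²/46.4 + (63 - 64.4)²/64.4 + (8 - 10.2)²/10.2
   = 0.279 + 0.030 + 0.475
   = 0.78
p-value = 0.6756

Since p-value > α = 0.1, we fail to reject H₀.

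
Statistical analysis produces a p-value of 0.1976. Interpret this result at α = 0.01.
Since p = 0.1976 > α = 0.01, fail to reject H₀.
There is insufficient evidence to reject the null hypothesis; the result is not statistically significant at the 0.01 level.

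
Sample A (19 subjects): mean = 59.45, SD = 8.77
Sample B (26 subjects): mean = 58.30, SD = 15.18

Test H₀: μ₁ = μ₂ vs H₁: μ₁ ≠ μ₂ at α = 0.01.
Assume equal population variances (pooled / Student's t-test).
Student's two-sample t-test (equal variances):
H₀: μ₁ = μ₂
H₁: μ₁ ≠ μ₂
df = n₁ + n₂ - 2 = 43
Pooled variance s_p² = [(n₁-1)s₁² + (n₂-1)s₂²] / (n₁ + n₂ - 2) = [(18)(8.77²) + (25)(15.18²)] / 43 = 166.1684
SE = √(s_p²(1/n₁ + 1/n₂)) = √(166.1684 × (1/19 + 1/26)) = 3.8906
t = (x̄₁ - x̄₂) / SE = (59.45 - 58.30) / 3.8906 = 1.15 / 3.8906 = 0.296
p-value = 0.7690

Since p-value > α = 0.01, we fail to reject H₀.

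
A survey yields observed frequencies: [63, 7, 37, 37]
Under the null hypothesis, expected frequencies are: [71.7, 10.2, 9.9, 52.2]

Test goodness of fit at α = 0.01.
Chi-square goodness of fit test:
H₀: observed counts match expected distribution
H₁: observed counts differ from expected distribution
df = k - 1 = 3
χ² = Σ(O - E)²/E
   = (63 - 71.7)²/71.7 + (7 - 10.2)²/10.2 + (37 - 9.9)²/9.9 + (37 - 52.2)²/52.2
   = 1.056 + 1.004 + 74.183 + 4.426
   = 80.67
p-value < 0.0001

Since p-value < α = 0.01, we reject H₀.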